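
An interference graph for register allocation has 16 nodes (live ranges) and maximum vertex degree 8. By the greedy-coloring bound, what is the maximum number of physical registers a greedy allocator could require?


Greedy coloring never needs more than (max_degree + 1) colors: when coloring a vertex, at most max_degree neighbors are already colored.
Upper bound = 8 + 1 = 9

9


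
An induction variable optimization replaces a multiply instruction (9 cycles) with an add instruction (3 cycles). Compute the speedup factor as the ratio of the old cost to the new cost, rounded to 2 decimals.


Ratio = mult_cost / add_cost = 9 / 3 = 3.0

3.0


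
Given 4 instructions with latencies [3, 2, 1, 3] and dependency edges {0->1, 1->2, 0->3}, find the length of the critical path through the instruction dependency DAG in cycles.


Compute longest path through dependency graph: dist(Ik) = max over predecessors of dist + latency(Ik).
dist(I0) = latency 3 = 3
dist(I1) = dist(I0) + 2 = 3 + 2 = 5
dist(I2) = dist(I1) + 1 = 5 + 1 = 6
dist(I3) = dist(I0) + 3 = 3 + 3 = 6
Critical path = max dist = 6

6


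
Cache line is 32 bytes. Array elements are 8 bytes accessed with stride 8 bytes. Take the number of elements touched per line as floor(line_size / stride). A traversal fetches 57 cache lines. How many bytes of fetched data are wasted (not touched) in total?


Elements per line = floor(32 / 8) = 4
Bytes used per line = 4 * 8 = 32
Wasted per line = 32 - 32 = 0
Total wasted = 0 * 57 = 0

0


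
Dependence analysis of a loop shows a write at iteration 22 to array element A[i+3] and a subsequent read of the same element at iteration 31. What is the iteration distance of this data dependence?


Distance = read iteration - write iteration
= 31 - 22 = 9

9


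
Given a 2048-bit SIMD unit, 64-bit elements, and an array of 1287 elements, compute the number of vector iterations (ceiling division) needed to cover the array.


Width = 2048 / 64 = 32 elements per vector op
Iterations = ceil(1287 / 32) = 41

41


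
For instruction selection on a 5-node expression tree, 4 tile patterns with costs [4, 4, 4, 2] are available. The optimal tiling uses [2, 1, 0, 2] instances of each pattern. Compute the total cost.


Total cost = sum(count_i * cost_i)
= 2*4 + 1*4 + 0*4 + 2*2
= 16

16


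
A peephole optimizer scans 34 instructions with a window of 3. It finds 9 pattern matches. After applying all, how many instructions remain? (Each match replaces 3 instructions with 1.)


Each match removes 2 instructions.
Total removed = 9 * 2 = 18
Remaining = 34 - 18 = 16

16


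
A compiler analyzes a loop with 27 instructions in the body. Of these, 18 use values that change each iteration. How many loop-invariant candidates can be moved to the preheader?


Invariant candidates = total - loop-dependent
= 27 - 18 = 9

9


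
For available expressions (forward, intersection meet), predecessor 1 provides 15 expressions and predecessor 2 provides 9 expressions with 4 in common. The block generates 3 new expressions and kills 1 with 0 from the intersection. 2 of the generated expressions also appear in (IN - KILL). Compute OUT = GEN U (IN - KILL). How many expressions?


IN = intersection of predecessors = 4
IN - KILL = 4 - 0 = 4
|OUT| = |GEN| + |IN - KILL| - |GEN ∩ (IN - KILL)| = 3 + 4 - 2 = 5

5


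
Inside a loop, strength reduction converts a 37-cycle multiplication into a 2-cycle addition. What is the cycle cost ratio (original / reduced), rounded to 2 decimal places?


Ratio = mult_cost / add_cost = 37 / 2 = 18.5

18.5


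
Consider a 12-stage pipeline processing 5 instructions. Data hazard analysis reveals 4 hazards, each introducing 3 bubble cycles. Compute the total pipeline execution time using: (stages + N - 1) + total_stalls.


Base cycles = 12 + 5 - 1 = 16
Total stalls = 4 * 3 = 12
Total = 16 + 12 = 28

28


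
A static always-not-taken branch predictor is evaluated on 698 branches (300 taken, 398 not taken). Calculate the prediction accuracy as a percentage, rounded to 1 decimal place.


Predictor: always-not-taken
Correct predictions = 398
Accuracy = 398 / 698 * 100 = 57.0%

57.0


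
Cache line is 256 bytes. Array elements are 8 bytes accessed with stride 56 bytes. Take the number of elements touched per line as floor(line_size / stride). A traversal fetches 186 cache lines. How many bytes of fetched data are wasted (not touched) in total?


Elements per line = floor(256 / 56) = 4
Bytes used per line = 4 * 8 = 32
Wasted per line = 256 - 32 = 224
Total wasted = 224 * 186 = 41664

41664


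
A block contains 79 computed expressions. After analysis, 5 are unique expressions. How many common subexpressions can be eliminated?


CSE count = total expressions - unique expressions
= 79 - 5 = 74

74


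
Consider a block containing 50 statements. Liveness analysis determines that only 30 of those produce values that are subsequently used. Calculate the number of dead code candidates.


Dead code = total statements - live definitions
= 50 - 30 = 20

20


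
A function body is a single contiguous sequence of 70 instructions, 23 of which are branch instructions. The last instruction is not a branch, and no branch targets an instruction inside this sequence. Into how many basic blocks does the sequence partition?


With no in-sequence branch targets, the leaders are the first instruction plus the instruction after each branch.
Number of basic blocks = branches + 1
= 23 + 1 = 24

24


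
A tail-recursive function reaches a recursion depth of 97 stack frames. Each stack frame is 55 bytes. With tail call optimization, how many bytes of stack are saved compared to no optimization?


Without TCO: 97 * 55 = 5335 bytes
With TCO: reuse 1 frame = 55 bytes
Savings = 5335 - 55 = 5280

5280


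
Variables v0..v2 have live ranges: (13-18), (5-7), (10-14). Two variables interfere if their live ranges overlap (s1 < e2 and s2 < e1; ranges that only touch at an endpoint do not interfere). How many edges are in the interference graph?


Check all pairs for overlapping intervals.
Two intervals (s1,e1) and (s2,e2) overlap if s1 < e2 and s2 < e1.
v0 (13-18) vs v1..v2: overlaps v2 -> 1
v1 (5-7) vs v2: overlaps none -> 0
Total overlapping pairs = 1 + 0 = 1

1


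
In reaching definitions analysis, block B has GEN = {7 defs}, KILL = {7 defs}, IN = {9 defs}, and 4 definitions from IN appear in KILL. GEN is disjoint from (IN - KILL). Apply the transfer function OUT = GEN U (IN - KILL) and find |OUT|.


IN - KILL: 9 - 4 = 5 surviving definitions
OUT = GEN + surviving = 7 + 5 = 12

12


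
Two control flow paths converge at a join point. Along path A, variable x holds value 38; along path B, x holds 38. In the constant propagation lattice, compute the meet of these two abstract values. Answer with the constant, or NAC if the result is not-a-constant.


Meet operation: if both paths give the same constant, result is that constant; if they differ, result is NAC (not-a-constant).
Path A: 38, Path B: 38 -> equal
Result: constant -> 38

38


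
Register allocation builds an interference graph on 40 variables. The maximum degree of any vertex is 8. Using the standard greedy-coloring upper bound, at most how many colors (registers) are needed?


Greedy coloring never needs more than (max_degree + 1) colors: when coloring a vertex, at most max_degree neighbors are already colored.
Upper bound = 8 + 1 = 9

9


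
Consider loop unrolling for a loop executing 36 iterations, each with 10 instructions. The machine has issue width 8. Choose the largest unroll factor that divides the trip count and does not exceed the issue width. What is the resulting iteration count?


Largest divisor of 36 <= 8 is 6
New iterations = 36 / 6 = 6

6


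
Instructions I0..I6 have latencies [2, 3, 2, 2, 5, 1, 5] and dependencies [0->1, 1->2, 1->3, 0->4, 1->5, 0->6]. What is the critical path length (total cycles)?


Compute longest path through dependency graph: dist(Ik) = max over predecessors of dist + latency(Ik).
dist(I0) = latency 2 = 2
dist(I1) = dist(I0) + 3 = 2 + 3 = 5
dist(I2) = dist(I1) + 2 = 5 + 2 = 7
dist(I3) = dist(I1) + 2 = 5 + 2 = 7
dist(I4) = dist(I0) + 5 = 2 + 5 = 7
dist(I5) = dist(I1) + 1 = 5 + 1 = 6
dist(I6) = dist(I0) + 5 = 2 + 5 = 7
Critical path = max dist = 7

7


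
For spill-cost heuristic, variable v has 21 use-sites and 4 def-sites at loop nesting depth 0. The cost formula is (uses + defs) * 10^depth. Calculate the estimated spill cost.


uses + defs = 21 + 4 = 25
10^0 = 1
Spill cost = 25 * 1 = 25

25


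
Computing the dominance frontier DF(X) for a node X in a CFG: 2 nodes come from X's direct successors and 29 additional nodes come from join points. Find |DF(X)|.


DF(X) = direct successor contributions + join point contributions
= 2 + 29 = 31

31


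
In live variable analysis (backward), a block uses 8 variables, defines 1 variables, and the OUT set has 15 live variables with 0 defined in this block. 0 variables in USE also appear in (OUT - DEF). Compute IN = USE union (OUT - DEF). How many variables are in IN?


OUT - DEF: 15 - 0 = 15
|IN| = |USE| + |OUT - DEF| - |USE ∩ (OUT - DEF)| = 8 + 15 - 0 = 23

23


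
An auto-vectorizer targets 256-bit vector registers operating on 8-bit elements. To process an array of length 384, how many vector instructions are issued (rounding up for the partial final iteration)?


Width = 256 / 8 = 32 elements per vector op
Iterations = ceil(384 / 32) = 12

12


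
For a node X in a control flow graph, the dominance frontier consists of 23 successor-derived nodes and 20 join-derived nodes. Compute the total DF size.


DF(X) = direct successor contributions + join point contributions
= 23 + 20 = 43

43


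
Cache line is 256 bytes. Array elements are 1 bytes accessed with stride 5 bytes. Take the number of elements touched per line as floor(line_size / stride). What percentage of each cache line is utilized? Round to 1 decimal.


Elements per cache line = floor(256 / 5) = 51
Bytes used = 51 * 1 = 51
Utilization = 51 / 256 * 100 = 19.9%

19.9


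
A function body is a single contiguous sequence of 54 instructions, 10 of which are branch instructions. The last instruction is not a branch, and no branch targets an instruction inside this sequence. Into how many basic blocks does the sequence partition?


With no in-sequence branch targets, the leaders are the first instruction plus the instruction after each branch.
Number of basic blocks = branches + 1
= 10 + 1 = 11

11


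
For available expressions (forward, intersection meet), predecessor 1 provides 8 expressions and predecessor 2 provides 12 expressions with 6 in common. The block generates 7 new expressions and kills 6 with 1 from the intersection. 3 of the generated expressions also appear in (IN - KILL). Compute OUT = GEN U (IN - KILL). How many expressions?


IN = intersection of predecessors = 6
IN - KILL = 6 - 1 = 5
|OUT| = |GEN| + |IN - KILL| - |GEN ∩ (IN - KILL)| = 7 + 5 - 3 = 9

9


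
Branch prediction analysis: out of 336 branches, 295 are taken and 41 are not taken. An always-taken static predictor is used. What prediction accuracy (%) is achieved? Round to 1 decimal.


Predictor: always-taken
Correct predictions = 295
Accuracy = 295 / 336 * 100 = 87.8%

87.8


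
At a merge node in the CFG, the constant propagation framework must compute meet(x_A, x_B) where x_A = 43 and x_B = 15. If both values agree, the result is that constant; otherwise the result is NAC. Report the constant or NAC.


Meet operation: if both paths give the same constant, result is that constant; if they differ, result is NAC (not-a-constant).
Path A: 43, Path B: 15 -> differ
Result: not-a-constant -> NAC

NAC


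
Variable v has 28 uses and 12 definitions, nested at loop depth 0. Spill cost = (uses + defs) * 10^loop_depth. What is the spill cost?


uses + defs = 28 + 12 = 40
10^0 = 1
Spill cost = 40 * 1 = 40

40


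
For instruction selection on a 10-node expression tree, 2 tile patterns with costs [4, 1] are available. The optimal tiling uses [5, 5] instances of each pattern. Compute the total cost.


Total cost = sum(count_i * cost_i)
= 5*4 + 5*1
= 25

25


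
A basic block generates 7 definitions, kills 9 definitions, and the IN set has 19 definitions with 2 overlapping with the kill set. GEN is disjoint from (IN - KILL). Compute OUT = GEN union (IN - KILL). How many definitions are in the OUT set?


IN - KILL: 19 - 2 = 17 surviving definitions
OUT = GEN + surviving = 7 + 17 = 24

24


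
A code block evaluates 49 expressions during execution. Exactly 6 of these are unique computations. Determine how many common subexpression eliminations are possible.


CSE count = total expressions - unique expressions
= 49 - 6 = 43

43


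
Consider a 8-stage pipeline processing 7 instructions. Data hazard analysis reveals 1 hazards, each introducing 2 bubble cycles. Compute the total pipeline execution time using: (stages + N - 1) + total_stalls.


Base cycles = 8 + 7 - 1 = 14
Total stalls = 1 * 2 = 2
Total = 14 + 2 = 16

16


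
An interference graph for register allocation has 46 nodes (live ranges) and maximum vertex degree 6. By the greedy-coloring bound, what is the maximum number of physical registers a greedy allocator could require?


Greedy coloring never needs more than (max_degree + 1) colors: when coloring a vertex, at most max_degree neighbors are already colored.
Upper bound = 6 + 1 = 7

7


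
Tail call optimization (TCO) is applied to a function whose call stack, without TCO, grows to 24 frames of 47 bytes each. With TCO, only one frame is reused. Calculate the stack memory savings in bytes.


Without TCO: 24 * 47 = 1128 bytes
With TCO: reuse 1 frame = 47 bytes
Savings = 1128 - 47 = 1081

1081


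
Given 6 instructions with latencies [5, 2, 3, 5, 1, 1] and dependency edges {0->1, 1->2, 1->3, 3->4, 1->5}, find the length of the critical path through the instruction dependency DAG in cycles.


Compute longest path through dependency graph: dist(Ik) = max over predecessors of dist + latency(Ik).
dist(I0) = latency 5 = 5
dist(I1) = dist(I0) + 2 = 5 + 2 = 7
dist(I2) = dist(I1) + 3 = 7 + 3 = 10
dist(I3) = dist(I1) + 5 = 7 + 5 = 12
dist(I4) = dist(I3) + 1 = 12 + 1 = 13
dist(I5) = dist(I1) + 1 = 7 + 1 = 8
Critical path = max dist = 13

13


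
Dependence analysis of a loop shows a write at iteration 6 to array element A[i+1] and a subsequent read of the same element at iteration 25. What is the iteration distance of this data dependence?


Distance = read iteration - write iteration
= 25 - 6 = 19

19


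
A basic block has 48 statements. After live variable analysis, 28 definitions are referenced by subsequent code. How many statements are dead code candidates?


Dead code = total statements - live definitions
= 48 - 28 = 20

20


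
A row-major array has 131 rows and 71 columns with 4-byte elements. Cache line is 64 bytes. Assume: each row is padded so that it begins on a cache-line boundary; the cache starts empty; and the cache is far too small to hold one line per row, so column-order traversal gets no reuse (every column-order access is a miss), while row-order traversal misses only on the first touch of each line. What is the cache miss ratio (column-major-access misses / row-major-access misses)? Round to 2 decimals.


Each row occupies 71 * 4 = 284 bytes and starts on a line boundary, so it spans ceil(284 / 64) = 5 cache lines.
Row-major traversal misses (one per line touched): 131 * ceil(71 * 4 / 64) = 655
Column-major traversal misses (no reuse, every access misses): 131 * 71 = 9301
Ratio = 9301 / 655 = 14.2

14.2


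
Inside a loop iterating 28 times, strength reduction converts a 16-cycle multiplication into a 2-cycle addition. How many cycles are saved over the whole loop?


Per-iteration saving = 16 - 2 = 14
Total saved = 28 * 14 = 392

392


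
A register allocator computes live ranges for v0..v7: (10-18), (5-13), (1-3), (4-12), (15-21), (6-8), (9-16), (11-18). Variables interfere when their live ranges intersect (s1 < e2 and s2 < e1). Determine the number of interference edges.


Check all pairs for overlapping intervals.
Two intervals (s1,e1) and (s2,e2) overlap if s1 < e2 and s2 < e1.
v0 (10-18) vs v1..v7: overlaps v1, v3, v4, v6, v7 -> 5
v1 (5-13) vs v2..v7: overlaps v3, v5, v6, v7 -> 4
v2 (1-3) vs v3..v7: overlaps none -> 0
v3 (4-12) vs v4..v7: overlaps v5, v6, v7 -> 3
v4 (15-21) vs v5..v7: overlaps v6, v7 -> 2
v5 (6-8) vs v6..v7: overlaps none -> 0
v6 (9-16) vs v7: overlaps v7 -> 1
Total overlapping pairs = 5 + 4 + 0 + 3 + 2 + 0 + 1 = 15

15


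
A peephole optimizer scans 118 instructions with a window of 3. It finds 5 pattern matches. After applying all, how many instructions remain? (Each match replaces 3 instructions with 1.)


Each match removes 2 instructions.
Total removed = 5 * 2 = 10
Remaining = 118 - 10 = 108

108


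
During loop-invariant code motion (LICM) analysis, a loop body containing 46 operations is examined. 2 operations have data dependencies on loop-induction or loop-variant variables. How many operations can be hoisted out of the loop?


Invariant candidates = total - loop-dependent
= 46 - 2 = 44

44


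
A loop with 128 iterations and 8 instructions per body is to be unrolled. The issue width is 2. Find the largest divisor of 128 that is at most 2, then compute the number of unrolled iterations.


Largest divisor of 128 <= 2 is 2
New iterations = 128 / 2 = 64

64


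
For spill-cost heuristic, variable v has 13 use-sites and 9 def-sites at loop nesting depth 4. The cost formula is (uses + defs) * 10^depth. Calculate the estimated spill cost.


uses + defs = 13 + 9 = 22
10^4 = 10000
Spill cost = 22 * 10000 = 220000

220000


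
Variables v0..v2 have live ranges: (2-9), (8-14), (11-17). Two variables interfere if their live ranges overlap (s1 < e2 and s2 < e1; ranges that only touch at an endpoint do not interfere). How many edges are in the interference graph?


Check all pairs for overlapping intervals.
Two intervals (s1,e1) and (s2,e2) overlap if s1 < e2 and s2 < e1.
v0 (2-9) vs v1..v2: overlaps v1 -> 1
v1 (8-14) vs v2: overlaps v2 -> 1
Total overlapping pairs = 1 + 1 = 2

2


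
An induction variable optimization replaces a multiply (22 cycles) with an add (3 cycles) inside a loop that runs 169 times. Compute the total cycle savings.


Per-iteration saving = 22 - 3 = 19
Total saved = 169 * 19 = 3211

3211


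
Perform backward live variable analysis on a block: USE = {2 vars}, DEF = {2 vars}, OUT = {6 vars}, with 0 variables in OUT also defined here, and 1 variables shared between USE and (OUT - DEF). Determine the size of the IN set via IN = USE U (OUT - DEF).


OUT - DEF: 6 - 0 = 6
|IN| = |USE| + |OUT - DEF| - |USE ∩ (OUT - DEF)| = 2 + 6 - 1 = 7

7


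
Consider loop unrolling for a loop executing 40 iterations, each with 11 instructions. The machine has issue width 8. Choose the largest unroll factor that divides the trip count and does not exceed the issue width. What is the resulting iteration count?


Largest divisor of 40 <= 8 is 8
New iterations = 40 / 8 = 5

5


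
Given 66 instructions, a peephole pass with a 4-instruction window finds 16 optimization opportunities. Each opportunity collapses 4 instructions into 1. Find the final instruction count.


Each match removes 3 instructions.
Total removed = 16 * 3 = 48
Remaining = 66 - 48 = 18

18


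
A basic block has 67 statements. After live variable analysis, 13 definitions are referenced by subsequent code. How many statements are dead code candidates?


Dead code = total statements - live definitions
= 67 - 13 = 54

54


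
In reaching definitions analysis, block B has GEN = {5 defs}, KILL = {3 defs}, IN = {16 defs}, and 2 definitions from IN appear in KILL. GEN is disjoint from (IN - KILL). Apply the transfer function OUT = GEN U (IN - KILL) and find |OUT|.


IN - KILL: 16 - 2 = 14 surviving definitions
OUT = GEN + surviving = 5 + 14 = 19

19


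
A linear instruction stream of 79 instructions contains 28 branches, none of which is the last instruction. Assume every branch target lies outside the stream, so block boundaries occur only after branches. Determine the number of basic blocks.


With no in-sequence branch targets, the leaders are the first instruction plus the instruction after each branch.
Number of basic blocks = branches + 1
= 28 + 1 = 29

29


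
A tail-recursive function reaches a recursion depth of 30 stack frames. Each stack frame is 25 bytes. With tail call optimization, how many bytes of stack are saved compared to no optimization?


Without TCO: 30 * 25 = 750 bytes
With TCO: reuse 1 frame = 25 bytes
Savings = 750 - 25 = 725

725


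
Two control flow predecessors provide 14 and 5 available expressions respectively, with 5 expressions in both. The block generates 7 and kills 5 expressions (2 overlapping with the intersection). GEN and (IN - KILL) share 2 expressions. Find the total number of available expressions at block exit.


IN = intersection of predecessors = 5
IN - KILL = 5 - 2 = 3
|OUT| = |GEN| + |IN - KILL| - |GEN ∩ (IN - KILL)| = 7 + 3 - 2 = 8

8


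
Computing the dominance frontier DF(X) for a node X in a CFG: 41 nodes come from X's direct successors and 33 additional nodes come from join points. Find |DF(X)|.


DF(X) = direct successor contributions + join point contributions
= 41 + 33 = 74

74


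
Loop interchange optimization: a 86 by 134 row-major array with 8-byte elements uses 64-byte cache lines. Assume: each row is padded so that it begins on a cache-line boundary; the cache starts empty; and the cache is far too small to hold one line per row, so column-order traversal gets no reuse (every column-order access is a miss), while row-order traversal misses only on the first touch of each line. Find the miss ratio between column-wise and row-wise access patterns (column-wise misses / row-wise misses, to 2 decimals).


Each row occupies 134 * 8 = 1072 bytes and starts on a line boundary, so it spans ceil(1072 / 64) = 17 cache lines.
Row-major traversal misses (one per line touched): 86 * ceil(134 * 8 / 64) = 1462
Column-major traversal misses (no reuse, every access misses): 86 * 134 = 11524
Ratio = 11524 / 1462 = 7.88

7.88


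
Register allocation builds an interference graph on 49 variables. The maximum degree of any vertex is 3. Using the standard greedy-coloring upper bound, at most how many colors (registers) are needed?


Greedy coloring never needs more than (max_degree + 1) colors: when coloring a vertex, at most max_degree neighbors are already colored.
Upper bound = 3 + 1 = 4

4


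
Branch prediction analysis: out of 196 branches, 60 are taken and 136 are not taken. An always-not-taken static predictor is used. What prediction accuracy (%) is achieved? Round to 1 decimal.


Predictor: always-not-taken
Correct predictions = 136
Accuracy = 136 / 196 * 100 = 69.4%

69.4


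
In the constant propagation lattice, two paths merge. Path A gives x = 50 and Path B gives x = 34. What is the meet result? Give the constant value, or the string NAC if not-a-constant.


Meet operation: if both paths give the same constant, result is that constant; if they differ, result is NAC (not-a-constant).
Path A: 50, Path B: 34 -> differ
Result: not-a-constant -> NAC

NAC


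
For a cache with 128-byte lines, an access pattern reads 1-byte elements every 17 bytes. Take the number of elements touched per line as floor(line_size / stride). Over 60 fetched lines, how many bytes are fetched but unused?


Elements per line = floor(128 / 17) = 7
Bytes used per line = 7 * 1 = 7
Wasted per line = 128 - 7 = 121
Total wasted = 121 * 60 = 7260

7260


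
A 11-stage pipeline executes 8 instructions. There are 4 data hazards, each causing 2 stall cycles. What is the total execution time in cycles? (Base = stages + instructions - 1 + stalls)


Base cycles = 11 + 8 - 1 = 18
Total stalls = 4 * 2 = 8
Total = 18 + 8 = 26

26


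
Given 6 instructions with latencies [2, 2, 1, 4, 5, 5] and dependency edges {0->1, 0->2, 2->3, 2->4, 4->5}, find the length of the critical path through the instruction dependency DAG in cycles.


Compute longest path through dependency graph: dist(Ik) = max over predecessors of dist + latency(Ik).
dist(I0) = latency 2 = 2
dist(I1) = dist(I0) + 2 = 2 + 2 = 4
dist(I2) = dist(I0) + 1 = 2 + 1 = 3
dist(I3) = dist(I2) + 4 = 3 + 4 = 7
dist(I4) = dist(I2) + 5 = 3 + 5 = 8
dist(I5) = dist(I4) + 5 = 8 + 5 = 13
Critical path = max dist = 13

13


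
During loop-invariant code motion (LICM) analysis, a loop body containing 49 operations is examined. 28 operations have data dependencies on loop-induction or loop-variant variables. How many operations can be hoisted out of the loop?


Invariant candidates = total - loop-dependent
= 49 - 28 = 21

21


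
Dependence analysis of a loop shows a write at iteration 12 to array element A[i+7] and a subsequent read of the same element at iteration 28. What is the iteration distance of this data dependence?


Distance = read iteration - write iteration
= 28 - 12 = 16

16


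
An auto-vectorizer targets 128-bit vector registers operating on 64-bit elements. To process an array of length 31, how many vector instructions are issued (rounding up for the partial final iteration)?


Width = 128 / 64 = 2 elements per vector op
Iterations = ceil(31 / 2) = 16

16


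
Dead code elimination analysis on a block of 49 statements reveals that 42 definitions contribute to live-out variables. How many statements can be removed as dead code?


Dead code = total statements - live definitions
= 49 - 42 = 7

7


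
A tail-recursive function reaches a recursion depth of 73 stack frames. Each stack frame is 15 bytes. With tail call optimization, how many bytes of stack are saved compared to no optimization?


Without TCO: 73 * 15 = 1095 bytes
With TCO: reuse 1 frame = 15 bytes
Savings = 1095 - 15 = 1080

1080


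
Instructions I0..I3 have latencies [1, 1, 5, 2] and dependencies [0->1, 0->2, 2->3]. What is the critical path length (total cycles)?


Compute longest path through dependency graph: dist(Ik) = max over predecessors of dist + latency(Ik).
dist(I0) = latency 1 = 1
dist(I1) = dist(I0) + 1 = 1 + 1 = 2
dist(I2) = dist(I0) + 5 = 1 + 5 = 6
dist(I3) = dist(I2) + 2 = 6 + 2 = 8
Critical path = max dist = 8

8


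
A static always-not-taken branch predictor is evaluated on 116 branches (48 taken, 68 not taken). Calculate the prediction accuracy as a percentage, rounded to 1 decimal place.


Predictor: always-not-taken
Correct predictions = 68
Accuracy = 68 / 116 * 100 = 58.6%

58.6


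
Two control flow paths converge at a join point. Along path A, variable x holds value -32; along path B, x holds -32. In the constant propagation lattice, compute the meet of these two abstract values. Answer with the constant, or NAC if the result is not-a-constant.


Meet operation: if both paths give the same constant, result is that constant; if they differ, result is NAC (not-a-constant).
Path A: -32, Path B: -32 -> equal
Result: constant -> -32

-32


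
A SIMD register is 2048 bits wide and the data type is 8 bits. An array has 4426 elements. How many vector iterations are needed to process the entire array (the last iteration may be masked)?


Width = 2048 / 8 = 256 elements per vector op
Iterations = ceil(4426 / 256) = 18

18


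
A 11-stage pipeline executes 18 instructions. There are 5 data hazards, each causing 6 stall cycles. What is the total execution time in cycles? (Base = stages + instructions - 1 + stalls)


Base cycles = 11 + 18 - 1 = 28
Total stalls = 5 * 6 = 30
Total = 28 + 30 = 58

58


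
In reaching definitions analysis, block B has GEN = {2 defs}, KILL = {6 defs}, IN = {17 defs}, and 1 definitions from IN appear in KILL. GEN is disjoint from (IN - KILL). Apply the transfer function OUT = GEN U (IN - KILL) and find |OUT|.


IN - KILL: 17 - 1 = 16 surviving definitions
OUT = GEN + surviving = 2 + 16 = 18

18


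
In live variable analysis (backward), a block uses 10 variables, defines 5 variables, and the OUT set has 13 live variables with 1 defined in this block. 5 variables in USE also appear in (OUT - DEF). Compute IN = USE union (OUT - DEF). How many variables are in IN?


OUT - DEF: 13 - 1 = 12
|IN| = |USE| + |OUT - DEF| - |USE ∩ (OUT - DEF)| = 10 + 12 - 5 = 17

17


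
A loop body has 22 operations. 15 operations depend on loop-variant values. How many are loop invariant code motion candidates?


Invariant candidates = total - loop-dependent
= 22 - 15 = 7

7


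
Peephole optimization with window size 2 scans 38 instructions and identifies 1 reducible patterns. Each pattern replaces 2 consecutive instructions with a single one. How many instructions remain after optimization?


Each match removes 1 instructions.
Total removed = 1 * 1 = 1
Remaining = 38 - 1 = 37

37


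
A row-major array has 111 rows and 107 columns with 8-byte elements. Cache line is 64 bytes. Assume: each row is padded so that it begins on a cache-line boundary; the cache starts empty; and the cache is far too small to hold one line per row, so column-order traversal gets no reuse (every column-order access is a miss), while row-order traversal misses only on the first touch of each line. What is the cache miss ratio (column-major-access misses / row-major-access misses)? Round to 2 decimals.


Each row occupies 107 * 8 = 856 bytes and starts on a line boundary, so it spans ceil(856 / 64) = 14 cache lines.
Row-major traversal misses (one per line touched): 111 * ceil(107 * 8 / 64) = 1554
Column-major traversal misses (no reuse, every access misses): 111 * 107 = 11877
Ratio = 11877 / 1554 = 7.64

7.64


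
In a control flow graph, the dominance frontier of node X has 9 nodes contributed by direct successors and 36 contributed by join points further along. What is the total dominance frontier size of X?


DF(X) = direct successor contributions + join point contributions
= 9 + 36 = 45

45


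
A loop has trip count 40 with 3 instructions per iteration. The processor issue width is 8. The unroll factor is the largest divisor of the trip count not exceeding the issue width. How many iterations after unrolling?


Largest divisor of 40 <= 8 is 8
New iterations = 40 / 8 = 5

5


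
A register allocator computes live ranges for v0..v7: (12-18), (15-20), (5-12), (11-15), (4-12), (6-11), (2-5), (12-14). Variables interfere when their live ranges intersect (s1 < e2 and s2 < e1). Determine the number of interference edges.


Check all pairs for overlapping intervals.
Two intervals (s1,e1) and (s2,e2) overlap if s1 < e2 and s2 < e1.
v0 (12-18) vs v1..v7: overlaps v1, v3, v7 -> 3
v1 (15-20) vs v2..v7: overlaps none -> 0
v2 (5-12) vs v3..v7: overlaps v3, v4, v5 -> 3
v3 (11-15) vs v4..v7: overlaps v4, v7 -> 2
v4 (4-12) vs v5..v7: overlaps v5, v6 -> 2
v5 (6-11) vs v6..v7: overlaps none -> 0
v6 (2-5) vs v7: overlaps none -> 0
Total overlapping pairs = 3 + 0 + 3 + 2 + 2 + 0 + 0 = 10

10


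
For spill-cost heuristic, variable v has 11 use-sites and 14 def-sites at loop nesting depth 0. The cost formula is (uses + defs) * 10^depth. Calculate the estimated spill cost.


uses + defs = 11 + 14 = 25
10^0 = 1
Spill cost = 25 * 1 = 25

25


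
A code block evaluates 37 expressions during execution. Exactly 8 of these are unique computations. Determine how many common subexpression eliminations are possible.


CSE count = total expressions - unique expressions
= 37 - 8 = 29

29


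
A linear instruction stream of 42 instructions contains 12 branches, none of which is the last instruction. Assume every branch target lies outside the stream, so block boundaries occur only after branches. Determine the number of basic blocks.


With no in-sequence branch targets, the leaders are the first instruction plus the instruction after each branch.
Number of basic blocks = branches + 1
= 12 + 1 = 13

13


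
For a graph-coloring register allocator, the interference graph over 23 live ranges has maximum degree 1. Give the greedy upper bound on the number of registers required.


Greedy coloring never needs more than (max_degree + 1) colors: when coloring a vertex, at most max_degree neighbors are already colored.
Upper bound = 1 + 1 = 2

2


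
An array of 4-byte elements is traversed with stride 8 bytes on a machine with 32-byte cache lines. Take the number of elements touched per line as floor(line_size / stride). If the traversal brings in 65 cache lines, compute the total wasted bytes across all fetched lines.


Elements per line = floor(32 / 8) = 4
Bytes used per line = 4 * 4 = 16
Wasted per line = 32 - 16 = 16
Total wasted = 16 * 65 = 1040

1040


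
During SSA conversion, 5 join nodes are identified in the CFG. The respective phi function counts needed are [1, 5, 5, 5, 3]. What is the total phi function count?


Total phi functions = sum of phi functions at each join node
= 1 + 5 + 5 + 5 + 3 = 19

19


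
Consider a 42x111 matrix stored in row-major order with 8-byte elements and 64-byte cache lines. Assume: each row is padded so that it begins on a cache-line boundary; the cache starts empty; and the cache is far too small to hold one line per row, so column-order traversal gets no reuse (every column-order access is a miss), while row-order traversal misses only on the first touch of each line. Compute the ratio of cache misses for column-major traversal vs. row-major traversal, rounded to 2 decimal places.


Each row occupies 111 * 8 = 888 bytes and starts on a line boundary, so it spans ceil(888 / 64) = 14 cache lines.
Row-major traversal misses (one per line touched): 42 * ceil(111 * 8 / 64) = 588
Column-major traversal misses (no reuse, every access misses): 42 * 111 = 4662
Ratio = 4662 / 588 = 7.93

7.93


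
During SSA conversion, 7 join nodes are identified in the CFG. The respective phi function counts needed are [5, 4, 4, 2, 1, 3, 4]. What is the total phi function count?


Total phi functions = sum of phi functions at each join node
= 5 + 4 + 4 + 2 + 1 + 3 + 4 = 23

23


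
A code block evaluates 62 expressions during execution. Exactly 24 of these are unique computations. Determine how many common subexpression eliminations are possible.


CSE count = total expressions - unique expressions
= 62 - 24 = 38

38


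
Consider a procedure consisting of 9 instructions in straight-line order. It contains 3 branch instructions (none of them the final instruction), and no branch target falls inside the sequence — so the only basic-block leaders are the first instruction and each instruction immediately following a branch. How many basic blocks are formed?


With no in-sequence branch targets, the leaders are the first instruction plus the instruction after each branch.
Number of basic blocks = branches + 1
= 3 + 1 = 4

4


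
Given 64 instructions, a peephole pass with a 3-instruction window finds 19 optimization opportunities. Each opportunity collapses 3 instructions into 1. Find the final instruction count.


Each match removes 2 instructions.
Total removed = 19 * 2 = 38
Remaining = 64 - 38 = 26

26


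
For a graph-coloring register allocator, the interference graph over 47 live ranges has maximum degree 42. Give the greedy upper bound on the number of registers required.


Greedy coloring never needs more than (max_degree + 1) colors: when coloring a vertex, at most max_degree neighbors are already colored.
Upper bound = 42 + 1 = 43

43


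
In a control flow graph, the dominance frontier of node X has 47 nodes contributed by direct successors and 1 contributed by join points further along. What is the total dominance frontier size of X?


DF(X) = direct successor contributions + join point contributions
= 47 + 1 = 48

48


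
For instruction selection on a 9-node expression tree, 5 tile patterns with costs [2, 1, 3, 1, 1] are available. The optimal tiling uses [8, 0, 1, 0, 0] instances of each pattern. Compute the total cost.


Total cost = sum(count_i * cost_i)
= 8*2 + 0*1 + 1*3 + 0*1 + 0*1
= 19

19


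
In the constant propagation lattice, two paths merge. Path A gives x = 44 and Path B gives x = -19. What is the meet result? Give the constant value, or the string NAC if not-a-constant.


Meet operation: if both paths give the same constant, result is that constant; if they differ, result is NAC (not-a-constant).
Path A: 44, Path B: -19 -> differ
Result: not-a-constant -> NAC

NAC


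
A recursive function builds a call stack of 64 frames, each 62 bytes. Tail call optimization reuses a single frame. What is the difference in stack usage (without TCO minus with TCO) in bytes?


Without TCO: 64 * 62 = 3968 bytes
With TCO: reuse 1 frame = 62 bytes
Savings = 3968 - 62 = 3906

3906


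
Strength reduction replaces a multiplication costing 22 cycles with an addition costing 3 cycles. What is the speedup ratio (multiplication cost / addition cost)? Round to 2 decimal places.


Ratio = mult_cost / add_cost = 22 / 3 = 7.33

7.33


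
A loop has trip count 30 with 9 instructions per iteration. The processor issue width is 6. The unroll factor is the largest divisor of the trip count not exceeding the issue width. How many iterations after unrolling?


Largest divisor of 30 <= 6 is 6
New iterations = 30 / 6 = 5

5


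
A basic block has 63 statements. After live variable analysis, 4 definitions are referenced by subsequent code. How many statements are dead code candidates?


Dead code = total statements - live definitions
= 63 - 4 = 59

59


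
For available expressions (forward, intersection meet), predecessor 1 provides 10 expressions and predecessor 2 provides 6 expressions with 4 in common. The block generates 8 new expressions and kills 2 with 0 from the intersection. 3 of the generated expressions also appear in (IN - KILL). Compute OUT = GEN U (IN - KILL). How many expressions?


IN = intersection of predecessors = 4
IN - KILL = 4 - 0 = 4
|OUT| = |GEN| + |IN - KILL| - |GEN ∩ (IN - KILL)| = 8 + 4 - 3 = 9

9


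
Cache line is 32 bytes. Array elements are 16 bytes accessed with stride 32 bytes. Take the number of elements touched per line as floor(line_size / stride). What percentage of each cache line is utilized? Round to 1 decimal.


Elements per cache line = floor(32 / 32) = 1
Bytes used = 1 * 16 = 16
Utilization = 16 / 32 * 100 = 50.0%

50.0


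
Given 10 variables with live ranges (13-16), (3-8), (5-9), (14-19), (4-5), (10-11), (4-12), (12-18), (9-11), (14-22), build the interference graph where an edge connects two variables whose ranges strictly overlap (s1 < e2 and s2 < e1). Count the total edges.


Check all pairs for overlapping intervals.
Two intervals (s1,e1) and (s2,e2) overlap if s1 < e2 and s2 < e1.
v0 (13-16) vs v1..v9: overlaps v3, v7, v9 -> 3
v1 (3-8) vs v2..v9: overlaps v2, v4, v6 -> 3
v2 (5-9) vs v3..v9: overlaps v6 -> 1
v3 (14-19) vs v4..v9: overlaps v7, v9 -> 2
v4 (4-5) vs v5..v9: overlaps v6 -> 1
v5 (10-11) vs v6..v9: overlaps v6, v8 -> 2
v6 (4-12) vs v7..v9: overlaps v8 -> 1
v7 (12-18) vs v8..v9: overlaps v9 -> 1
v8 (9-11) vs v9: overlaps none -> 0
Total overlapping pairs = 3 + 3 + 1 + 2 + 1 + 2 + 1 + 1 + 0 = 14

14


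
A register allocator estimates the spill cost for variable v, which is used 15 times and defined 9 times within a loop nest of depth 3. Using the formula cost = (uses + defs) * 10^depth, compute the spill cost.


uses + defs = 15 + 9 = 24
10^3 = 1000
Spill cost = 24 * 1000 = 24000

24000


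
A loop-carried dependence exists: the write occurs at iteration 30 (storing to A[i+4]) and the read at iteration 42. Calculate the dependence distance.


Distance = read iteration - write iteration
= 42 - 30 = 12

12


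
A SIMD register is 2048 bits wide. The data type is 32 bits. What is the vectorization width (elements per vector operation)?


Width = SIMD bits / data type bits
= 2048 / 32 = 64

64
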